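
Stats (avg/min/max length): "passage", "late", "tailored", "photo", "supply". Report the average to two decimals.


Lengths: "passage"=7, "late"=4, "tailored"=8, "photo"=5, "supply"=6
Sum = 30, Count = 5
Average = 30/5 = 6.00
= avg=6.00, min=4, max=8


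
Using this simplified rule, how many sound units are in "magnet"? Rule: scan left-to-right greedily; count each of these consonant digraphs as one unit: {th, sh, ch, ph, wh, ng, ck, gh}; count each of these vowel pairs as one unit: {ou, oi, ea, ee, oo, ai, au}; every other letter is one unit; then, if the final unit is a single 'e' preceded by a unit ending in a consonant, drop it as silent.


Word: "magnet" (6 letters)
Left-to-right scan:
  1. 'm' (letter)
  2. 'a' (letter)
  3. 'g' (letter)
  4. 'n' (letter)
  5. 'e' (letter)
  6. 't' (letter)
Units from scan: 6
Sound units = 6 units


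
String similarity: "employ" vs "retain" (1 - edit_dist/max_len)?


Word 1: "employ" (length 6)
Word 2: "retain" (length 6)
One optimal edit sequence:
  1. substitute 'e' -> 'r'  (+1)
  2. substitute 'm' -> 'e'  (+1)
  3. substitute 'p' -> 't'  (+1)
  4. substitute 'l' -> 'a'  (+1)
  5. substitute 'o' -> 'i'  (+1)
  6. substitute 'y' -> 'n'  (+1)
Edit distance = 6
Max length = max(6, 6) = 6
Similarity = 1 - 6/6
= 0.0000


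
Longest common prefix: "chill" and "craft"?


Word 1: "chill"
Word 2: "craft"
Comparing from start:
  Pos 0: 'c' == 'c'
  Pos 1: 'h' != 'r' (stop)
LCP = "c" (length 1)


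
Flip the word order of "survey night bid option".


Original: "survey night bid option"
Words (1..n): survey | night | bid | option
Reversed (n..1): option | bid | night | survey
Result = "option bid night survey"


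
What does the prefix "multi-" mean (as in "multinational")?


Prefix: multi-
Example: multinational = multi- + national
Meaning = many


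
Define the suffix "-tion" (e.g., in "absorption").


Suffix: -tion
Example: absorption = absorb + -tion, with a spelling change
Meaning = act or process


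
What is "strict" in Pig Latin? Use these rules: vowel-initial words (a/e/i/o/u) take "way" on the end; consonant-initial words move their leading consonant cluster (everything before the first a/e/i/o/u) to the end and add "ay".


Word: "strict"
Starts with consonant(s) → move to end, add 'ay'
Consonant cluster: "str"
Pig Latin = "ictstray"


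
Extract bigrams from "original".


Word: "original" (length 8)
Number of bigrams = 8 - 2 + 1 = 7
  Position 0: "or"
  Position 1: "ri"
  Position 2: "ig"
  Position 3: "gi"
  Position 4: "in"
  Position 5: "na"
  Position 6: "al"
Bigrams = "or", "ri", "ig", "gi", "in", "na", "al"


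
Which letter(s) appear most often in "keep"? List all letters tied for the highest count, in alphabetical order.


Word: "keep"
Letter counts:
  'e': 2
  'k': 1
  'p': 1
Maximum count = 2
Most frequent = 'e' (2 times each)


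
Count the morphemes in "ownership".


Word: "ownership"
Morphemes: own + -er + -ship
Each morpheme carries meaning
= 3 morphemes


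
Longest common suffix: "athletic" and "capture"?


Word 1: "athletic"
Word 2: "capture"
Comparing from end:
  Pos -1: 'c' != 'e' (stop)
LCS = "" (length 0)


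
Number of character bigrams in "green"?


Word: "green" (length 5)
Number of 2-grams = length - 2 + 1 = 5 - 2 + 1
= 4


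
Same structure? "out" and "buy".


Pattern of "out": [0, 1, 2]
Pattern of "buy": [0, 1, 2]
Patterns match
Same pattern = Yes


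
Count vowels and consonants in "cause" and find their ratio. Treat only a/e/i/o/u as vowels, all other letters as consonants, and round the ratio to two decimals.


Word: "cause"
Vowels (a,e,i,o,u): 3
Consonants: 2
Ratio = 3/2
= 1.50


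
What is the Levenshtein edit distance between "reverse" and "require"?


Word 1: "reverse" (length 7)
Word 2: "require" (length 7)
One optimal edit sequence (insert/delete/substitute each cost 1):
  1. keep 'r'
  2. keep 'e'
  3. substitute 'v' -> 'q'  (+1)
  4. substitute 'e' -> 'u'  (+1)
  5. substitute 'r' -> 'i'  (+1)
  6. substitute 's' -> 'r'  (+1)
  7. keep 'e'
Total edit operations: 4
Edit distance = 4


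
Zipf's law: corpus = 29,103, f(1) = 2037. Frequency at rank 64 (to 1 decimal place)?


Zipf's law: f(r) = f(1) / r
f(1) = 2037
f(64) = 2037 / 64
= 31.8 occurrences


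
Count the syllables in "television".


Word: "television"
Syllable breakdown: tel-e-vi-sion
Counting: 4 parts
= 4 syllables


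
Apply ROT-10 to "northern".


Word: "northern"
Shift: 10
Each letter → (letter + shift) mod 26:
  'n' (13) + 10 = 23 → 'x'
  'o' (14) + 10 = 24 → 'y'
  'r' (17) + 10 = 1 → 'b'
  't' (19) + 10 = 3 → 'd'
  'h' (7) + 10 = 17 → 'r'
  'e' (4) + 10 = 14 → 'o'
  'r' (17) + 10 = 1 → 'b'
  'n' (13) + 10 = 23 → 'x'
Result = "xybdrobx"


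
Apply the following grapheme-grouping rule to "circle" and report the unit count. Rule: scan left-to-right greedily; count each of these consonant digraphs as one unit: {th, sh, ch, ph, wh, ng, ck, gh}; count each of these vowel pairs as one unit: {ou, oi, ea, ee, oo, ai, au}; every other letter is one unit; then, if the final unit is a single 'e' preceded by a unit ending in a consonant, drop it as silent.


Word: "circle" (6 letters)
Left-to-right scan:
  [1] 'c' (letter)
  [2] 'i' (letter)
  [3] 'r' (letter)
  [4] 'c' (letter)
  [5] 'l' (letter)
  [6] 'e' (letter)
Units from scan: 6
Final unit is 'e' after a consonant -> drop as silent (-1)
Sound units = 5 units


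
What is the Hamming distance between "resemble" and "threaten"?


Comparing character by character (same length = 8):
  Pos 0: 'r' vs 't' !=
  Pos 1: 'e' vs 'h' !=
  Pos 2: 's' vs 'r' !=
  Pos 3: 'e' vs 'e' =
  Pos 4: 'm' vs 'a' !=
  Pos 5: 'b' vs 't' !=
  Pos 6: 'l' vs 'e' !=
  Pos 7: 'e' vs 'n' !=
Hamming distance = 7


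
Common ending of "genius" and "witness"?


Word 1: "genius"
Word 2: "witness"
Comparing from end:
  Pos -1: 's' == 's'
  Pos -2: 'u' != 's' (stop)
LCS = "s" (length 1)


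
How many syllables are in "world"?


Word: "world"
Syllable breakdown: world
Counting: 1 part
= 1 syllable


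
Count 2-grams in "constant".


Word: "constant" (length 8)
Number of 2-grams = length - 2 + 1 = 8 - 2 + 1
= 7


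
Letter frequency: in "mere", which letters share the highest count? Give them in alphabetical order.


Word: "mere"
Letter counts:
  'e': 2
  'm': 1
  'r': 1
Maximum count = 2
Most frequent = 'e' (2 times each)


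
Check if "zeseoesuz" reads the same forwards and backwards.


Word: "zeseoesuz"
Reversed: "zuseoesez"
Forward == Backward? zeseoesuz != zuseoesez
Palindrome = No


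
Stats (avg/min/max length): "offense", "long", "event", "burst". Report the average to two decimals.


Lengths: "offense"=7, "long"=4, "event"=5, "burst"=5
Sum = 21, Count = 4
Average = 21/4 = 5.25
= avg=5.25, min=4, max=7


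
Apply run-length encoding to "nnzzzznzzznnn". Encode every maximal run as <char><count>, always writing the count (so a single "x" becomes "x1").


String: "nnzzzznzzznnn"
Scanning for consecutive runs:
  'n' x 2
  'z' x 4
  'n' x 1
  'z' x 3
  'n' x 3
RLE = "n2z4n1z3n3"


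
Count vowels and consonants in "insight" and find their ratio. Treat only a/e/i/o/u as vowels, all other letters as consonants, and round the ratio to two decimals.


Word: "insight"
Vowels (a,e,i,o,u): 2
Consonants: 5
Ratio = 2/5
= 0.40


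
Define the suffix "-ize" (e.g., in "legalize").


Suffix: -ize
Example: legalize (legal + -ize)
Meaning = to make


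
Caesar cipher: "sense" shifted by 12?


Word: "sense"
Shift: 12
Each letter → (letter + shift) mod 26:
  's' (18) + 12 = 4 → 'e'
  'e' (4) + 12 = 16 → 'q'
  'n' (13) + 12 = 25 → 'z'
  's' (18) + 12 = 4 → 'e'
  'e' (4) + 12 = 16 → 'q'
Result = "eqzeq"


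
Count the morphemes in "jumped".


Word: "jumped"
Morphemes: jump | -ed
Each morpheme carries meaning
= 2 morphemes


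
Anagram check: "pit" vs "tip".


Word 1: "pit" → sorted: ipt
Word 2: "tip" → sorted: ipt
Same letters? ipt == ipt
Anagram = Yes


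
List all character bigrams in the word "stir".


Word: "stir" (length 4)
Number of bigrams = 4 - 2 + 1 = 3
  Position 0: "st"
  Position 1: "ti"
  Position 2: "ir"
Bigrams = "st", "ti", "ir"


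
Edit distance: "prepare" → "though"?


Word 1: "prepare" (length 7)
Word 2: "though" (length 6)
One optimal edit sequence (insert/delete/substitute each cost 1):
  1. delete 'p'  (+1)
  2. substitute 'r' -> 't'  (+1)
  3. substitute 'e' -> 'h'  (+1)
  4. substitute 'p' -> 'o'  (+1)
  5. substitute 'a' -> 'u'  (+1)
  6. substitute 'r' -> 'g'  (+1)
  7. substitute 'e' -> 'h'  (+1)
Total edit operations: 7
Edit distance = 7


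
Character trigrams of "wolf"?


Word: "wolf" (length 4)
Number of trigrams = 4 - 3 + 1 = 2
  Position 0: "wol"
  Position 1: "olf"
Trigrams = "wol", "olf"


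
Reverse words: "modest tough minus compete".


Original: "modest tough minus compete"
Words (1..n): modest | tough | minus | compete
Reversed (n..1): compete | minus | tough | modest
Result = "compete minus tough modest"


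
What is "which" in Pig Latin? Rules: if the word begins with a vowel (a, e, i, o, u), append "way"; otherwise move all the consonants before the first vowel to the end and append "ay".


Word: "which"
Starts with consonant(s) → move to end, add 'ay'
Consonant cluster: "wh"
Pig Latin = "ichwhay"


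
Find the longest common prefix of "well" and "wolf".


Word 1: "well"
Word 2: "wolf"
Comparing from start:
  Pos 0: 'w' == 'w'
  Pos 1: 'e' != 'o' (stop)
LCP = "w" (length 1)


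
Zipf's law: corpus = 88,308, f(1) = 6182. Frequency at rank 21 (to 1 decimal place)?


Zipf's law: f(r) = f(1) / r
f(1) = 6182
f(21) = 6182 / 21
= 294.4 occurrences


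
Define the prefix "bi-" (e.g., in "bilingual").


Prefix: bi-
Example: bilingual = bi- + lingual
Meaning = two


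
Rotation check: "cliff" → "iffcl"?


Word: "cliff", Candidate: "iffcl"
Method: check if candidate is substring of word+word
"cliffcliff" contains "iffcl"? Yes
Is rotation = Yes


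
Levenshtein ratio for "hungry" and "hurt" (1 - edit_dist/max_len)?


Word 1: "hungry" (length 6)
Word 2: "hurt" (length 4)
One optimal edit sequence:
  1. keep 'h'
  2. keep 'u'
  3. delete 'n'  (+1)
  4. delete 'g'  (+1)
  5. keep 'r'
  6. substitute 'y' -> 't'  (+1)
Edit distance = 3
Max length = max(6, 4) = 6
Similarity = 1 - 3/6
= 0.5000


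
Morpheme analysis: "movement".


Word: "movement"
Morphemes: move + -ment
Each morpheme carries meaning
= 2 morphemes


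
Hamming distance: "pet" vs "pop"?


Comparing character by character (same length = 3):
  Pos 0: 'p' vs 'p' =
  Pos 1: 'e' vs 'o' !=
  Pos 2: 't' vs 'p' !=
Hamming distance = 2


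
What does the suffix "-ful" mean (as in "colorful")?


Suffix: -ful
As in: colorful -> color + -ful
Meaning = full of


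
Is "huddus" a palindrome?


Word: "huddus"
Reversed: "sudduh"
Forward == Backward? huddus != sudduh
Palindrome = No


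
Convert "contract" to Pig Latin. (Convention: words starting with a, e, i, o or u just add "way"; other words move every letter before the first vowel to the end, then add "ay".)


Word: "contract"
Starts with consonant(s) → move to end, add 'ay'
Consonant cluster: "c"
Pig Latin = "ontractcay"


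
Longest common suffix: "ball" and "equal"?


Word 1: "ball"
Word 2: "equal"
Comparing from end:
  Pos -1: 'l' == 'l'
  Pos -2: 'l' != 'a' (stop)
LCS = "l" (length 1)


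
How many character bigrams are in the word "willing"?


Word: "willing" (length 7)
Number of 2-grams = length - 2 + 1 = 7 - 2 + 1
= 6


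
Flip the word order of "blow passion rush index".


Original: "blow passion rush index"
Words (1..n): blow | passion | rush | index
Reversed (n..1): index | rush | passion | blow
Result = "index rush passion blow"


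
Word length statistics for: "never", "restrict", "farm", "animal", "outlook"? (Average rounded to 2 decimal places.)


Lengths: "never"=5, "restrict"=8, "farm"=4, "animal"=6, "outlook"=7
Sum = 30, Count = 5
Average = 30/5 = 6.00
= avg=6.00, min=4, max=8


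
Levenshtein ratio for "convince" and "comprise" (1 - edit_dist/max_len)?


Word 1: "convince" (length 8)
Word 2: "comprise" (length 8)
One optimal edit sequence:
  1. keep 'c'
  2. keep 'o'
  3. substitute 'n' -> 'm'  (+1)
  4. substitute 'v' -> 'p'  (+1)
  5. substitute 'i' -> 'r'  (+1)
  6. substitute 'n' -> 'i'  (+1)
  7. substitute 'c' -> 's'  (+1)
  8. keep 'e'
Edit distance = 5
Max length = max(8, 8) = 8
Similarity = 1 - 5/8
= 0.3750


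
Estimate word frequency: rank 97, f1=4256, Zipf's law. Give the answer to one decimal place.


Zipf's law: f(r) = f(1) / r
f(1) = 4256
f(97) = 4256 / 97
= 43.9 occurrences


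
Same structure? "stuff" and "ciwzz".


Pattern of "stuff": [0, 1, 2, 3, 3]
Pattern of "ciwzz": [0, 1, 2, 3, 3]
Patterns match
Same pattern = Yes


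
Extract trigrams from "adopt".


Word: "adopt" (length 5)
Number of trigrams = 5 - 3 + 1 = 3
  Position 0: "ado"
  Position 1: "dop"
  Position 2: "opt"
Trigrams = "ado", "dop", "opt"


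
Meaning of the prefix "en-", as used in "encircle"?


Prefix: en-
Example: encircle = en- + circle
Meaning = cause to / put into


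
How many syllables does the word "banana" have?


Word: "banana"
Syllable breakdown: ba · na · na
Counting: 3 parts
= 3 syllables


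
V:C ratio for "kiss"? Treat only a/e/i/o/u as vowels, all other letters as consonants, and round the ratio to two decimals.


Word: "kiss"
Vowels (a,e,i,o,u): 1
Consonants: 3
Ratio = 1/3
= 0.33


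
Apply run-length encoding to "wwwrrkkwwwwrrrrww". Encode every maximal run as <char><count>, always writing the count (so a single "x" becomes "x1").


String: "wwwrrkkwwwwrrrrww"
Scanning for consecutive runs:
  'w' x 3
  'r' x 2
  'k' x 2
  'w' x 4
  'r' x 4
  'w' x 2
RLE = "w3r2k2w4r4w2"


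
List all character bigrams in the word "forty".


Word: "forty" (length 5)
Number of bigrams = 5 - 2 + 1 = 4
  Position 0: "fo"
  Position 1: "or"
  Position 2: "rt"
  Position 3: "ty"
Bigrams = "fo", "or", "rt", "ty"


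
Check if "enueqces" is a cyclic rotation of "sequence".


Word: "sequence", Candidate: "enueqces"
Method: check if candidate is substring of word+word
"sequencesequence" contains "enueqces"? No
Is rotation = No


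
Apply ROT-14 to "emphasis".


Word: "emphasis"
Shift: 14
Each letter → (letter + shift) mod 26:
  'e' (4) + 14 = 18 → 's'
  'm' (12) + 14 = 0 → 'a'
  'p' (15) + 14 = 3 → 'd'
  'h' (7) + 14 = 21 → 'v'
  'a' (0) + 14 = 14 → 'o'
  's' (18) + 14 = 6 → 'g'
  'i' (8) + 14 = 22 → 'w'
  's' (18) + 14 = 6 → 'g'
Result = "sadvogwg"


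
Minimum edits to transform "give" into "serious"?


Word 1: "give" (length 4)
Word 2: "serious" (length 7)
One optimal edit sequence (insert/delete/substitute each cost 1):
  1. insert 's'  (+1)
  2. insert 'e'  (+1)
  3. substitute 'g' -> 'r'  (+1)
  4. keep 'i'
  5. insert 'o'  (+1)
  6. substitute 'v' -> 'u'  (+1)
  7. substitute 'e' -> 's'  (+1)
Total edit operations: 6
Edit distance = 6


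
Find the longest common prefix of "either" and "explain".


Word 1: "either"
Word 2: "explain"
Comparing from start:
  Pos 0: 'e' == 'e'
  Pos 1: 'i' != 'x' (stop)
LCP = "e" (length 1)


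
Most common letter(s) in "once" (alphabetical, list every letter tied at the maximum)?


Word: "once"
Letter counts:
  'c': 1
  'e': 1
  'n': 1
  'o': 1
Maximum count = 1
Most frequent = 'c', 'e', 'n', 'o' (1 time each)


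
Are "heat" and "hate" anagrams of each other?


Word 1: "heat" → sorted: aeht
Word 2: "hate" → sorted: aeht
Same letters? aeht == aeht
Anagram = Yes


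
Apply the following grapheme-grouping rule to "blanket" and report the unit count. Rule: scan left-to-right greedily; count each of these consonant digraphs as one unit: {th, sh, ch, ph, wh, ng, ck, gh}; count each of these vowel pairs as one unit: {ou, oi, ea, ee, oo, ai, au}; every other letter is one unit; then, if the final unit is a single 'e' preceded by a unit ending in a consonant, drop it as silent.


Word: "blanket" (7 letters)
Left-to-right scan:
  (1) 'b' (letter)
  (2) 'l' (letter)
  (3) 'a' (letter)
  (4) 'n' (letter)
  (5) 'k' (letter)
  (6) 'e' (letter)
  (7) 't' (letter)
Units from scan: 7
Sound units = 7 units


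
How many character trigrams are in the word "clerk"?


Word: "clerk" (length 5)
Number of 3-grams = length - 3 + 1 = 5 - 3 + 1
= 3


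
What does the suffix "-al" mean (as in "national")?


Suffix: -al
Example: national = nation + -al
Meaning = relating to


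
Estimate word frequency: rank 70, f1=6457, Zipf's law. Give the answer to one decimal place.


Zipf's law: f(r) = f(1) / r
f(1) = 6457
f(70) = 6457 / 70
= 92.2 occurrences


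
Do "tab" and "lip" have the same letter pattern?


Pattern of "tab": [0, 1, 2]
Pattern of "lip": [0, 1, 2]
Patterns match
Same pattern = Yes


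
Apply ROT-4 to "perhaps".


Word: "perhaps"
Shift: 4
Each letter → (letter + shift) mod 26:
  'p' (15) + 4 = 19 → 't'
  'e' (4) + 4 = 8 → 'i'
  'r' (17) + 4 = 21 → 'v'
  'h' (7) + 4 = 11 → 'l'
  'a' (0) + 4 = 4 → 'e'
  'p' (15) + 4 = 19 → 't'
  's' (18) + 4 = 22 → 'w'
Result = "tivletw"


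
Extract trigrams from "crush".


Word: "crush" (length 5)
Number of trigrams = 5 - 3 + 1 = 3
  Position 0: "cru"
  Position 1: "rus"
  Position 2: "ush"
Trigrams = "cru", "rus", "ush"


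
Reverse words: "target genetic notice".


Original: "target genetic notice"
Words (1..n): target | genetic | notice
Reversed (n..1): notice | genetic | target
Result = "notice genetic target"


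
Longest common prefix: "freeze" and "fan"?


Word 1: "freeze"
Word 2: "fan"
Comparing from start:
  Pos 0: 'f' == 'f'
  Pos 1: 'r' != 'a' (stop)
LCP = "f" (length 1)


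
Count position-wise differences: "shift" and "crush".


Comparing character by character (same length = 5):
  Pos 0: 's' vs 'c' !=
  Pos 1: 'h' vs 'r' !=
  Pos 2: 'i' vs 'u' !=
  Pos 3: 'f' vs 's' !=
  Pos 4: 't' vs 'h' !=
Hamming distance = 5


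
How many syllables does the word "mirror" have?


Word: "mirror"
Syllable breakdown: mir | ror
Counting: 2 parts
= 2 syllables


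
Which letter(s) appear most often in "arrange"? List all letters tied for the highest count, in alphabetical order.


Word: "arrange"
Letter counts:
  'a': 2
  'e': 1
  'g': 1
  'n': 1
  'r': 2
Maximum count = 2
Most frequent = 'a', 'r' (2 times each)


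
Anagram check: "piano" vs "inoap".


Word 1: "piano" → sorted: ainop
Word 2: "inoap" → sorted: ainop
Same letters? ainop == ainop
Anagram = Yes


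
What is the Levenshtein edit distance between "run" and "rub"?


Word 1: "run" (length 3)
Word 2: "rub" (length 3)
One optimal edit sequence (insert/delete/substitute each cost 1):
  1. keep 'r'
  2. keep 'u'
  3. substitute 'n' -> 'b'  (+1)
Total edit operations: 1
Edit distance = 1


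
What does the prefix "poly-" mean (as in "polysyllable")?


Prefix: poly-
As in: polysyllable -> poly- + syllable
Meaning = many


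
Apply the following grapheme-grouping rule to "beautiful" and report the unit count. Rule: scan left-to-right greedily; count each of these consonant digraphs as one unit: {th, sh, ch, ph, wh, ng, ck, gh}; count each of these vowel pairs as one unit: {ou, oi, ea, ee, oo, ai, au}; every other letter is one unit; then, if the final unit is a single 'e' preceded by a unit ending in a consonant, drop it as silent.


Word: "beautiful" (9 letters)
Left-to-right scan:
  [1] 'b' (letter)
  [2] 'ea' (vowel-pair)
  [3] 'u' (letter)
  [4] 't' (letter)
  [5] 'i' (letter)
  [6] 'f' (letter)
  [7] 'u' (letter)
  [8] 'l' (letter)
Units from scan: 8
Sound units = 8 units


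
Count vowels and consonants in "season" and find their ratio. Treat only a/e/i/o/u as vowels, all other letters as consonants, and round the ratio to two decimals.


Word: "season"
Vowels (a,e,i,o,u): 3
Consonants: 3
Ratio = 3/3
= 1.00


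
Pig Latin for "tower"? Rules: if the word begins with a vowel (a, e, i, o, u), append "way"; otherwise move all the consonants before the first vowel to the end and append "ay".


Word: "tower"
Starts with consonant(s) → move to end, add 'ay'
Consonant cluster: "t"
Pig Latin = "owertay"


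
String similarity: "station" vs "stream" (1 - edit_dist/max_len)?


Word 1: "station" (length 7)
Word 2: "stream" (length 6)
One optimal edit sequence:
  1. keep 's'
  2. keep 't'
  3. delete 'a'  (+1)
  4. substitute 't' -> 'r'  (+1)
  5. substitute 'i' -> 'e'  (+1)
  6. substitute 'o' -> 'a'  (+1)
  7. substitute 'n' -> 'm'  (+1)
Edit distance = 5
Max length = max(7, 6) = 7
Similarity = 1 - 5/7
= 0.2857


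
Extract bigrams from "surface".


Word: "surface" (length 7)
Number of bigrams = 7 - 2 + 1 = 6
  Position 0: "su"
  Position 1: "ur"
  Position 2: "rf"
  Position 3: "fa"
  Position 4: "ac"
  Position 5: "ce"
Bigrams = "su", "ur", "rf", "fa", "ac", "ce"


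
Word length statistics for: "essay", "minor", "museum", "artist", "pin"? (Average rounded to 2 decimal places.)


Lengths: "essay"=5, "minor"=5, "museum"=6, "artist"=6, "pin"=3
Sum = 25, Count = 5
Average = 25/5 = 5.00
= avg=5.00, min=3, max=6


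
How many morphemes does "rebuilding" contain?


Word: "rebuilding"
Morphemes: re- + build + -ing
Each morpheme carries meaning
= 3 morphemes


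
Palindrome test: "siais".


Word: "siais"
Reversed: "siais"
Forward == Backward? siais == siais
Palindrome = Yes


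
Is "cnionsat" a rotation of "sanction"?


Word: "sanction", Candidate: "cnionsat"
Method: check if candidate is substring of word+word
"sanctionsanction" contains "cnionsat"? No
Is rotation = No


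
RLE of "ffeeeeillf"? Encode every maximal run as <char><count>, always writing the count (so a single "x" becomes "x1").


String: "ffeeeeillf"
Scanning for consecutive runs:
  'f' x 2
  'e' x 4
  'i' x 1
  'l' x 2
  'f' x 1
RLE = "f2e4i1l2f1"


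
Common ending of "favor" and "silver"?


Word 1: "favor"
Word 2: "silver"
Comparing from end:
  Pos -1: 'r' == 'r'
  Pos -2: 'o' != 'e' (stop)
LCS = "r" (length 1)


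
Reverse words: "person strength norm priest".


Original: "person strength norm priest"
Words (1..n): person | strength | norm | priest
Reversed (n..1): priest | norm | strength | person
Result = "priest norm strength person"


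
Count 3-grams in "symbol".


Word: "symbol" (length 6)
Number of 3-grams = length - 3 + 1 = 6 - 3 + 1
= 4


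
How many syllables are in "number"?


Word: "number"
Syllable breakdown: num · ber
Counting: 2 parts
= 2 syllables


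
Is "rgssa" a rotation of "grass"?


Word: "grass", Candidate: "rgssa"
Method: check if candidate is substring of word+word
"grassgrass" contains "rgssa"? No
Is rotation = No


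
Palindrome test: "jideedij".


Word: "jideedij"
Reversed: "jideedij"
Forward == Backward? jideedij == jideedij
Palindrome = Yes


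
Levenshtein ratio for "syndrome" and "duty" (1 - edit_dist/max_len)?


Word 1: "syndrome" (length 8)
Word 2: "duty" (length 4)
One optimal edit sequence:
  1. delete 's'  (+1)
  2. delete 'y'  (+1)
  3. delete 'n'  (+1)
  4. keep 'd'
  5. delete 'r'  (+1)
  6. substitute 'o' -> 'u'  (+1)
  7. substitute 'm' -> 't'  (+1)
  8. substitute 'e' -> 'y'  (+1)
Edit distance = 7
Max length = max(8, 4) = 8
Similarity = 1 - 7/8
= 0.1250


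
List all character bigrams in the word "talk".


Word: "talk" (length 4)
Number of bigrams = 4 - 2 + 1 = 3
  Position 0: "ta"
  Position 1: "al"
  Position 2: "lk"
Bigrams = "ta", "al", "lk"


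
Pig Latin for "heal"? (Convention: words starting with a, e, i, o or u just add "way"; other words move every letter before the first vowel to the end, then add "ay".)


Word: "heal"
Starts with consonant(s) → move to end, add 'ay'
Consonant cluster: "h"
Pig Latin = "ealhay"


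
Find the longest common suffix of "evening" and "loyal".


Word 1: "evening"
Word 2: "loyal"
Comparing from end:
  Pos -1: 'g' != 'l' (stop)
LCS = "" (length 0)


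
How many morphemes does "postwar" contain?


Word: "postwar"
Morphemes: post- | war
Each morpheme carries meaning
= 2 morphemes


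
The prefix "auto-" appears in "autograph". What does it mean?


Prefix: auto-
As in: autograph -> auto- + graph
Meaning = self


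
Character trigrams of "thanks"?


Word: "thanks" (length 6)
Number of trigrams = 6 - 3 + 1 = 4
  Position 0: "tha"
  Position 1: "han"
  Position 2: "ank"
  Position 3: "nks"
Trigrams = "tha", "han", "ank", "nks"


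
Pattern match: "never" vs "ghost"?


Pattern of "never": [0, 1, 2, 1, 3]
Pattern of "ghost": [0, 1, 2, 3, 4]
Patterns do not match
Same pattern = No


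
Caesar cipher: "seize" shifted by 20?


Word: "seize"
Shift: 20
Each letter → (letter + shift) mod 26:
  's' (18) + 20 = 12 → 'm'
  'e' (4) + 20 = 24 → 'y'
  'i' (8) + 20 = 2 → 'c'
  'z' (25) + 20 = 19 → 't'
  'e' (4) + 20 = 24 → 'y'
Result = "mycty"


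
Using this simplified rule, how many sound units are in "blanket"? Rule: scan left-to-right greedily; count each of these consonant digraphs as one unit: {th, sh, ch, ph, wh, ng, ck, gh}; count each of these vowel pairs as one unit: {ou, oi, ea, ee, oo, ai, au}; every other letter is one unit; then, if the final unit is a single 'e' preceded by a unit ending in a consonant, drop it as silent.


Word: "blanket" (7 letters)
Left-to-right scan:
  1. 'b' (letter)
  2. 'l' (letter)
  3. 'a' (letter)
  4. 'n' (letter)
  5. 'k' (letter)
  6. 'e' (letter)
  7. 't' (letter)
Units from scan: 7
Sound units = 7 units


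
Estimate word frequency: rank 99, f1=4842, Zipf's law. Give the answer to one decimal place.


Zipf's law: f(r) = f(1) / r
f(1) = 4842
f(99) = 4842 / 99
= 48.9 occurrences


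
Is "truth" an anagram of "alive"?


Word 1: "alive" → sorted: aeilv
Word 2: "truth" → sorted: hrttu
Same letters? aeilv != hrttu
Anagram = No


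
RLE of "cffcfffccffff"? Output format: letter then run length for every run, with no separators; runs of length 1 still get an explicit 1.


String: "cffcfffccffff"
Scanning for consecutive runs:
  'c' x 1
  'f' x 2
  'c' x 1
  'f' x 3
  'c' x 2
  'f' x 4
RLE = "c1f2c1f3c2f4"


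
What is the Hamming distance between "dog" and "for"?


Comparing character by character (same length = 3):
  Pos 0: 'd' vs 'f' !=
  Pos 1: 'o' vs 'o' =
  Pos 2: 'g' vs 'r' !=
Hamming distance = 2


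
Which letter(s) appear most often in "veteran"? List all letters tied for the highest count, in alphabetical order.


Word: "veteran"
Letter counts:
  'a': 1
  'e': 2
  'n': 1
  'r': 1
  't': 1
  'v': 1
Maximum count = 2
Most frequent = 'e' (2 times each)


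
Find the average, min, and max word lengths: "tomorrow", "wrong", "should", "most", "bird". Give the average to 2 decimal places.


Lengths: "tomorrow"=8, "wrong"=5, "should"=6, "most"=4, "bird"=4
Sum = 27, Count = 5
Average = 27/5 = 5.40
= avg=5.40, min=4, max=8


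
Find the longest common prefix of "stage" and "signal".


Word 1: "stage"
Word 2: "signal"
Comparing from start:
  Pos 0: 's' == 's'
  Pos 1: 't' != 'i' (stop)
LCP = "s" (length 1)


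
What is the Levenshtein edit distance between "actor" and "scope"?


Word 1: "actor" (length 5)
Word 2: "scope" (length 5)
One optimal edit sequence (insert/delete/substitute each cost 1):
  1. substitute 'a' -> 's'  (+1)
  2. keep 'c'
  3. substitute 't' -> 'o'  (+1)
  4. substitute 'o' -> 'p'  (+1)
  5. substitute 'r' -> 'e'  (+1)
Total edit operations: 4
Edit distance = 4


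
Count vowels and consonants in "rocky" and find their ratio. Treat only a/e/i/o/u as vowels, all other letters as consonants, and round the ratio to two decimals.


Word: "rocky"
Vowels (a,e,i,o,u): 1
Consonants: 4
Ratio = 1/4
= 0.25


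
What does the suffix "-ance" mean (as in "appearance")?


Suffix: -ance
Example: appearance (appear + -ance)
Meaning = state of


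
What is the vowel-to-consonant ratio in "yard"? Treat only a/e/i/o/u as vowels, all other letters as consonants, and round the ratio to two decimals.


Word: "yard"
Vowels (a,e,i,o,u): 1
Consonants: 3
Ratio = 1/3
= 0.33


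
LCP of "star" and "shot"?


Word 1: "star"
Word 2: "shot"
Comparing from start:
  Pos 0: 's' == 's'
  Pos 1: 't' != 'h' (stop)
LCP = "s" (length 1)


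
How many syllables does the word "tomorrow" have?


Word: "tomorrow"
Syllable breakdown: to / mor / row
Counting: 3 parts
= 3 syllables


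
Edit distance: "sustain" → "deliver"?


Word 1: "sustain" (length 7)
Word 2: "deliver" (length 7)
One optimal edit sequence (insert/delete/substitute each cost 1):
  1. substitute 's' -> 'd'  (+1)
  2. substitute 'u' -> 'e'  (+1)
  3. substitute 's' -> 'l'  (+1)
  4. substitute 't' -> 'i'  (+1)
  5. substitute 'a' -> 'v'  (+1)
  6. substitute 'i' -> 'e'  (+1)
  7. substitute 'n' -> 'r'  (+1)
Total edit operations: 7
Edit distance = 7


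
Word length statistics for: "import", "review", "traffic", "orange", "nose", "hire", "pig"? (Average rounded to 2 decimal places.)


Lengths: "import"=6, "review"=6, "traffic"=7, "orange"=6, "nose"=4, "hire"=4, "pig"=3
Sum = 36, Count = 7
Average = 36/7 = 5.14
= avg=5.14, min=3, max=7


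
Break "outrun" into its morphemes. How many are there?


Word: "outrun"
Morphemes: out- | run
Each morpheme carries meaning
= 2 morphemes


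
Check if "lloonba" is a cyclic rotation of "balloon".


Word: "balloon", Candidate: "lloonba"
Method: check if candidate is substring of word+word
"balloonballoon" contains "lloonba"? Yes
Is rotation = Yes


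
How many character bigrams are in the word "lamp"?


Word: "lamp" (length 4)
Number of 2-grams = length - 2 + 1 = 4 - 2 + 1
= 3


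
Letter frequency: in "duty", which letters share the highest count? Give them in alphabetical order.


Word: "duty"
Letter counts:
  'd': 1
  't': 1
  'u': 1
  'y': 1
Maximum count = 1
Most frequent = 'd', 't', 'u', 'y' (1 time each)


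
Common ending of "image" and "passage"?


Word 1: "image"
Word 2: "passage"
Comparing from end:
  Pos -1: 'e' == 'e'
  Pos -2: 'g' == 'g'
  Pos -3: 'a' == 'a'
  Pos -4: 'm' != 's' (stop)
LCS = "age" (length 3)


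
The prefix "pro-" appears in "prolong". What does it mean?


Prefix: pro-
As in: prolong -> pro- + long
Meaning = forward / in favor of


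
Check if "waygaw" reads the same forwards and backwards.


Word: "waygaw"
Reversed: "wagyaw"
Forward == Backward? waygaw != wagyaw
Palindrome = No


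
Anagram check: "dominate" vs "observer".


Word 1: "dominate" → sorted: adeimnot
Word 2: "observer" → sorted: beeorrsv
Same letters? adeimnot != beeorrsv
Anagram = No


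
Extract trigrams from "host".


Word: "host" (length 4)
Number of trigrams = 4 - 3 + 1 = 2
  Position 0: "hos"
  Position 1: "ost"
Trigrams = "hos", "ost"


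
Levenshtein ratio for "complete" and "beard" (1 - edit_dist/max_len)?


Word 1: "complete" (length 8)
Word 2: "beard" (length 5)
One optimal edit sequence:
  1. delete 'c'  (+1)
  2. delete 'o'  (+1)
  3. delete 'm'  (+1)
  4. substitute 'p' -> 'b'  (+1)
  5. substitute 'l' -> 'e'  (+1)
  6. substitute 'e' -> 'a'  (+1)
  7. substitute 't' -> 'r'  (+1)
  8. substitute 'e' -> 'd'  (+1)
Edit distance = 8
Max length = max(8, 5) = 8
Similarity = 1 - 8/8
= 0.0000


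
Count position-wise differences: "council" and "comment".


Comparing character by character (same length = 7):
  Pos 0: 'c' vs 'c' =
  Pos 1: 'o' vs 'o' =
  Pos 2: 'u' vs 'm' !=
  Pos 3: 'n' vs 'm' !=
  Pos 4: 'c' vs 'e' !=
  Pos 5: 'i' vs 'n' !=
  Pos 6: 'l' vs 't' !=
Hamming distance = 5


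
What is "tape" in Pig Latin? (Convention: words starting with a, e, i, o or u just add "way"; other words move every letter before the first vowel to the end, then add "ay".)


Word: "tape"
Starts with consonant(s) → move to end, add 'ay'
Consonant cluster: "t"
Pig Latin = "apetay"


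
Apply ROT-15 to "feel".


Word: "feel"
Shift: 15
Each letter → (letter + shift) mod 26:
  'f' (5) + 15 = 20 → 'u'
  'e' (4) + 15 = 19 → 't'
  'e' (4) + 15 = 19 → 't'
  'l' (11) + 15 = 0 → 'a'
Result = "utta"


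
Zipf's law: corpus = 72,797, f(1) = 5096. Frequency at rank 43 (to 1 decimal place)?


Zipf's law: f(r) = f(1) / r
f(1) = 5096
f(43) = 5096 / 43
= 118.5 occurrences


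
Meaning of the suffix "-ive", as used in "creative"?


Suffix: -ive
Example: creative (create + -ive, with a spelling change)
Meaning = tending to


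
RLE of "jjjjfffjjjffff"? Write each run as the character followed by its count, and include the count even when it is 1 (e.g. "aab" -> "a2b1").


String: "jjjjfffjjjffff"
Scanning for consecutive runs:
  'j' x 4
  'f' x 3
  'j' x 3
  'f' x 4
RLE = "j4f3j3f4"


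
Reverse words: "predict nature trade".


Original: "predict nature trade"
Words (1..n): predict | nature | trade
Reversed (n..1): trade | nature | predict
Result = "trade nature predict"


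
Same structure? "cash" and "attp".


Pattern of "cash": [0, 1, 2, 3]
Pattern of "attp": [0, 1, 1, 2]
Patterns do not match
Same pattern = No


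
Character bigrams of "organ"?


Word: "organ" (length 5)
Number of bigrams = 5 - 2 + 1 = 4
  Position 0: "or"
  Position 1: "rg"
  Position 2: "ga"
  Position 3: "an"
Bigrams = "or", "rg", "ga", "an"


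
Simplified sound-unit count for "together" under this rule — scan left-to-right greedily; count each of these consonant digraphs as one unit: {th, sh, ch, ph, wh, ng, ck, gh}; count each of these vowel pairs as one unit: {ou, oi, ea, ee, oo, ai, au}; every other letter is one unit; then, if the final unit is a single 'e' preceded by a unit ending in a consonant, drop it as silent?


Word: "together" (8 letters)
Left-to-right scan:
  1. 't' (letter)
  2. 'o' (letter)
  3. 'g' (letter)
  4. 'e' (letter)
  5. 'th' (digraph)
  6. 'e' (letter)
  7. 'r' (letter)
Units from scan: 7
Sound units = 7 units


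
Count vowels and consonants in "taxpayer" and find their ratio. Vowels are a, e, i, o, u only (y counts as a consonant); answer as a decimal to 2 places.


Word: "taxpayer"
Vowels (a,e,i,o,u): 3
Consonants: 5
Ratio = 3/5
= 0.60


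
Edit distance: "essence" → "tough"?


Word 1: "essence" (length 7)
Word 2: "tough" (length 5)
One optimal edit sequence (insert/delete/substitute each cost 1):
  1. delete 'e'  (+1)
  2. delete 's'  (+1)
  3. substitute 's' -> 't'  (+1)
  4. substitute 'e' -> 'o'  (+1)
  5. substitute 'n' -> 'u'  (+1)
  6. substitute 'c' -> 'g'  (+1)
  7. substitute 'e' -> 'h'  (+1)
Total edit operations: 7
Edit distance = 7


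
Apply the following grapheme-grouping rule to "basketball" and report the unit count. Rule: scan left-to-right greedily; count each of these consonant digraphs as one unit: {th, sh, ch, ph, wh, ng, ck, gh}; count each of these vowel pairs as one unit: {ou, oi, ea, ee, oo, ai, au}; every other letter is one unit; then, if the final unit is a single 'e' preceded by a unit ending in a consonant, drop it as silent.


Word: "basketball" (10 letters)
Left-to-right scan:
  1. 'b' (letter)
  2. 'a' (letter)
  3. 's' (letter)
  4. 'k' (letter)
  5. 'e' (letter)
  6. 't' (letter)
  7. 'b' (letter)
  8. 'a' (letter)
  9. 'l' (letter)
  10. 'l' (letter)
Units from scan: 10
Sound units = 10 units


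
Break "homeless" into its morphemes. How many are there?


Word: "homeless"
Morphemes: home / -less
Each morpheme carries meaning
= 2 morphemes


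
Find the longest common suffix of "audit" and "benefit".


Word 1: "audit"
Word 2: "benefit"
Comparing from end:
  Pos -1: 't' == 't'
  Pos -2: 'i' == 'i'
  Pos -3: 'd' != 'f' (stop)
LCS = "it" (length 2)


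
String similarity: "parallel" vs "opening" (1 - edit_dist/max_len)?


Word 1: "parallel" (length 8)
Word 2: "opening" (length 7)
One optimal edit sequence:
  1. delete 'p'  (+1)
  2. substitute 'a' -> 'o'  (+1)
  3. substitute 'r' -> 'p'  (+1)
  4. substitute 'a' -> 'e'  (+1)
  5. substitute 'l' -> 'n'  (+1)
  6. substitute 'l' -> 'i'  (+1)
  7. substitute 'e' -> 'n'  (+1)
  8. substitute 'l' -> 'g'  (+1)
Edit distance = 8
Max length = max(8, 7) = 8
Similarity = 1 - 8/8
= 0.0000


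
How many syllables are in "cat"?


Word: "cat"
Syllable breakdown: cat
Counting: 1 part
= 1 syllable


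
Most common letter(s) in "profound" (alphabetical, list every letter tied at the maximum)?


Word: "profound"
Letter counts:
  'd': 1
  'f': 1
  'n': 1
  'o': 2
  'p': 1
  'r': 1
  'u': 1
Maximum count = 2
Most frequent = 'o' (2 times each)


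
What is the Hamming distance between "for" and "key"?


Comparing character by character (same length = 3):
  Pos 0: 'f' vs 'k' !=
  Pos 1: 'o' vs 'e' !=
  Pos 2: 'r' vs 'y' !=
Hamming distance = 3


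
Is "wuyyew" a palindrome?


Word: "wuyyew"
Reversed: "weyyuw"
Forward == Backward? wuyyew != weyyuw
Palindrome = No


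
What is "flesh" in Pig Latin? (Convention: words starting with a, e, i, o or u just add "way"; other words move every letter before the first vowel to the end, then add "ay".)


Word: "flesh"
Starts with consonant(s) → move to end, add 'ay'
Consonant cluster: "fl"
Pig Latin = "eshflay"


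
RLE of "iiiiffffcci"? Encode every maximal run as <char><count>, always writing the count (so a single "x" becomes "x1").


String: "iiiiffffcci"
Scanning for consecutive runs:
  'i' x 4
  'f' x 4
  'c' x 2
  'i' x 1
RLE = "i4f4c2i1"


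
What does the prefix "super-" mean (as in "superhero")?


Prefix: super-
As in: superhero -> super- + hero
Meaning = above / beyond


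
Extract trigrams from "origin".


Word: "origin" (length 6)
Number of trigrams = 6 - 3 + 1 = 4
  Position 0: "ori"
  Position 1: "rig"
  Position 2: "igi"
  Position 3: "gin"
Trigrams = "ori", "rig", "igi", "gin"


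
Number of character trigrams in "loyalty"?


Word: "loyalty" (length 7)
Number of 3-grams = length - 3 + 1 = 7 - 3 + 1
= 5


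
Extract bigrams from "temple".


Word: "temple" (length 6)
Number of bigrams = 6 - 2 + 1 = 5
  Position 0: "te"
  Position 1: "em"
  Position 2: "mp"
  Position 3: "pl"
  Position 4: "le"
Bigrams = "te", "em", "mp", "pl", "le"


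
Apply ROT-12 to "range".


Word: "range"
Shift: 12
Each letter → (letter + shift) mod 26:
  'r' (17) + 12 = 3 → 'd'
  'a' (0) + 12 = 12 → 'm'
  'n' (13) + 12 = 25 → 'z'
  'g' (6) + 12 = 18 → 's'
  'e' (4) + 12 = 16 → 'q'
Result = "dmzsq"


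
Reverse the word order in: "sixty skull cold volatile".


Original: "sixty skull cold volatile"
Words (1..n): sixty | skull | cold | volatile
Reversed (n..1): volatile | cold | skull | sixty
Result = "volatile cold skull sixty"


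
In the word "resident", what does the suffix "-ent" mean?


Suffix: -ent
Example: resident = reside + -ent, with a spelling change
Meaning = one who / that which


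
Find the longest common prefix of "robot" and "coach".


Word 1: "robot"
Word 2: "coach"
Comparing from start:
  Pos 0: 'r' != 'c' (stop)
LCP = "" (length 0)


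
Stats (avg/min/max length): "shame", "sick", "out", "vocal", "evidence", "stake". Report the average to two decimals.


Lengths: "shame"=5, "sick"=4, "out"=3, "vocal"=5, "evidence"=8, "stake"=5
Sum = 30, Count = 6
Average = 30/6 = 5.00
= avg=5.00, min=3, max=8


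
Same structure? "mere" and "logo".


Pattern of "mere": [0, 1, 2, 1]
Pattern of "logo": [0, 1, 2, 1]
Patterns match
Same pattern = Yes


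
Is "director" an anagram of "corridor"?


Word 1: "corridor" → sorted: cdioorrr
Word 2: "director" → sorted: cdeiorrt
Same letters? cdioorrr != cdeiorrt
Anagram = No


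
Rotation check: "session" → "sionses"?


Word: "session", Candidate: "sionses"
Method: check if candidate is substring of word+word
"sessionsession" contains "sionses"? Yes
Is rotation = Yes
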